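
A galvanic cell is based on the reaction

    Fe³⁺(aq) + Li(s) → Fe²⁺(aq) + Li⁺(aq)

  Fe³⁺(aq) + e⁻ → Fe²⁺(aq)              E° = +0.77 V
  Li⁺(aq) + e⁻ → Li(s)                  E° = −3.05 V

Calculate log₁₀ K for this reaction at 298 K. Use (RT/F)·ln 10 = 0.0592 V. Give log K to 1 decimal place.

The Fe³⁺/Fe²⁺ couple is reduced (cathode); E°cell = +0.77 − (−3.05) = +3.82 V with n = 1.
At equilibrium E = 0, so log K = nE°cell / 0.0592 = (1)(+3.82) / 0.0592 = 64.5.

log K = 64.5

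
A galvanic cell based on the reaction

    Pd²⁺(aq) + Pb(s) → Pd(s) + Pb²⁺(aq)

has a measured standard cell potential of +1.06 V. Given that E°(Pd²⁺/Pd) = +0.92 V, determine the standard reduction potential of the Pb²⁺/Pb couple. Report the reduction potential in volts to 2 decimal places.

In the reaction as written the Pd²⁺/Pd couple is reduced (cathode) and Pb²⁺/Pb is oxidized (anode), so E°cell = E°(Pd²⁺/Pd) − E°(Pb²⁺/Pb).
E°(Pb²⁺/Pb) = E°(cathode) − E°cell = +0.92 − (+1.06) = −0.14 V.

−0.14 V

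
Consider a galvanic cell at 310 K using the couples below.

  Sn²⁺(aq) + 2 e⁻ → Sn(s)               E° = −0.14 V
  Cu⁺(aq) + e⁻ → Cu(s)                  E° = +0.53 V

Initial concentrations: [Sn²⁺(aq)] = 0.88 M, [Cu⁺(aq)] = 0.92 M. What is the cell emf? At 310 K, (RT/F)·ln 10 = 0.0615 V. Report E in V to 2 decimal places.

Since E°(Cu⁺/Cu) > E°(Sn²⁺/Sn), Cu⁺/Cu serves as the cathode.
E°cell = +0.53 − (−0.14) = +0.67 V, with n = 2 electrons transferred.
The balanced reaction is 2 Cu⁺(aq) + Sn(s) → 2 Cu(s) + Sn²⁺(aq), so Q = [Sn²⁺(aq)] / [Cu⁺(aq)]^2 = 1.04 and log Q = 0.017.
Applying E = E° − (RT ln10/nF)·log Q gives +0.67 − (0.0615/2)(0.017) = +0.67 V.

+0.67 V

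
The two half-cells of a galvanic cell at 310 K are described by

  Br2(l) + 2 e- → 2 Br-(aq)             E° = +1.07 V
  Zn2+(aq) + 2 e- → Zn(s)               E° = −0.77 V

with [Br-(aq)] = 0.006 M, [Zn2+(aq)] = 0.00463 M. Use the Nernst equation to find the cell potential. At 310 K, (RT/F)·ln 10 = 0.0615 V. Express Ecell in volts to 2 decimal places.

The Br₂/Br⁻ couple has the more positive E°, so it is the cathode; Zn²⁺/Zn is the anode.
E°cell = +1.07 − (−0.77) = +1.84 V, with n = 2 electrons transferred.
The balanced reaction is Br2(l) + Zn(s) → 2 Br-(aq) + Zn2+(aq), so Q = [Br-(aq)]^2·[Zn2+(aq)] = 1.67×10^−7 and log Q = −6.778.
By the Nernst equation, E = +1.84 − (0.0615/2)·(−6.778) = +2.05 V.

+2.05 V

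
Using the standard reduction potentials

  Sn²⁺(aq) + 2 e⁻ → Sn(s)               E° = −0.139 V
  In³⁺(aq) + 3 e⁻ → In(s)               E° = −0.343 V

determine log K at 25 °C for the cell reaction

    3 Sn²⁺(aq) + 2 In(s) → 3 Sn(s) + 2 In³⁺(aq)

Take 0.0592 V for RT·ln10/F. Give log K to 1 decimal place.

The Sn²⁺/Sn couple is reduced (cathode); E°cell = −0.139 − (−0.343) = +0.204 V with n = 6.
At equilibrium E = 0, so log K = nE°cell / 0.0592 = (6)(+0.204) / 0.0592 = 20.7.

log K = 20.7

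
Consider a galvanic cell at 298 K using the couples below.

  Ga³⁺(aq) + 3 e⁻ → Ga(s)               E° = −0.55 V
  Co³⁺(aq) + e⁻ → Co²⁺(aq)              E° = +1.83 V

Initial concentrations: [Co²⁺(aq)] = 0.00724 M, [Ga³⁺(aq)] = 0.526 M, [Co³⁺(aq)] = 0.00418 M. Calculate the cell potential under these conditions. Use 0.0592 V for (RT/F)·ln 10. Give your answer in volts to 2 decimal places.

+2.37 V

Since E°(Co³⁺/Co²⁺) > E°(Ga³⁺/Ga), Co³⁺/Co²⁺ serves as the cathode.
E°cell = +1.83 − (−0.55) = +2.38 V, with n = 3 electrons transferred.
For the overall reaction 3 Co³⁺(aq) + Ga(s) → 3 Co²⁺(aq) + Ga³⁺(aq), Q = ([Co²⁺(aq)]^3·[Ga³⁺(aq)]) / [Co³⁺(aq)]^3 = 2.73, giving log Q = 0.437.
By the Nernst equation, E = +2.38 − (0.0592/3)·(0.437) = +2.37 V.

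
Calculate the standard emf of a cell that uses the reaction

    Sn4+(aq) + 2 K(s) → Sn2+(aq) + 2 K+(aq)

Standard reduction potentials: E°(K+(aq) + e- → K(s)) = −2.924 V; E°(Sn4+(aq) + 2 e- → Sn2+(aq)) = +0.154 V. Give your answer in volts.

In the reaction as written, Sn4+(aq) is reduced (cathode) and K+(aq) is produced by oxidation at the anode.
E°cell = E°(cathode) − E°(anode) = +0.154 − (−2.924) = +3.078 V.

+3.078 V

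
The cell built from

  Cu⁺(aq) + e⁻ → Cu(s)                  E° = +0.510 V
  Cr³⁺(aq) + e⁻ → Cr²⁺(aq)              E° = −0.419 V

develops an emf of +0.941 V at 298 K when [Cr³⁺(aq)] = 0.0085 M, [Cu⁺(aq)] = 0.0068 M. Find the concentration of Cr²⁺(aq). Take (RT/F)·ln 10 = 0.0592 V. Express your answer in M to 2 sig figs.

2.0 M

Cu⁺/Cu is the cathode (higher E°); E°cell = +0.510 − (−0.419) = +0.929 V with n = 1.
Since E = E° − (0.0592/n)·log Q, log Q = n(E° − E)/0.0592 = −0.203.
Balancing electrons gives Cu⁺(aq) + Cr²⁺(aq) → Cu(s) + Cr³⁺(aq); thus Q = [Cr³⁺(aq)] / ([Cu⁺(aq)]·[Cr²⁺(aq)]).
Substituting the known concentrations and solving, log [Cr²⁺(aq)] = 0.300 and [Cr²⁺(aq)] = 2.0 M.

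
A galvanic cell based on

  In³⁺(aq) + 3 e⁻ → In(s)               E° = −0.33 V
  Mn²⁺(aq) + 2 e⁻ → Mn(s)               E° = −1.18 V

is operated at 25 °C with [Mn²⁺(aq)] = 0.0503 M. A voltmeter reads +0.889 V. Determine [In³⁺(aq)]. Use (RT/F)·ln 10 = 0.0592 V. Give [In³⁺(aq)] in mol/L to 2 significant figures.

The In³⁺/In couple has the larger reduction potential, so it is the cathode: E°cell = −0.33 − (−1.18) = +0.85 V and n = 6.
Rearranging E = E° − (0.0592/n)·log Q gives log Q = 6(+0.85 − (+0.889))/0.0592 = −3.953.
The balanced reaction is 2 In³⁺(aq) + 3 Mn(s) → 2 In(s) + 3 Mn²⁺(aq), so Q = [Mn²⁺(aq)]^3 / [In³⁺(aq)]^2.
Substituting the known concentrations and solving, log [In³⁺(aq)] = 0.029 and [In³⁺(aq)] = 1.1 M.

1.1 M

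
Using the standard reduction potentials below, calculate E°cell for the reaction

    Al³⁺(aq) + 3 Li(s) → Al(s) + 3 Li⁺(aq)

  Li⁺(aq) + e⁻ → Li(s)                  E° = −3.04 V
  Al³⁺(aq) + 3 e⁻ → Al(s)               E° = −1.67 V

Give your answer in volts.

+1.37 V

Al³⁺(aq) gains electrons, so the Al³⁺/Al couple is the cathode; the Li⁺/Li couple is the anode.
E°cell = E°(cathode) − E°(anode) = −1.67 − (−3.04) = +1.37 V.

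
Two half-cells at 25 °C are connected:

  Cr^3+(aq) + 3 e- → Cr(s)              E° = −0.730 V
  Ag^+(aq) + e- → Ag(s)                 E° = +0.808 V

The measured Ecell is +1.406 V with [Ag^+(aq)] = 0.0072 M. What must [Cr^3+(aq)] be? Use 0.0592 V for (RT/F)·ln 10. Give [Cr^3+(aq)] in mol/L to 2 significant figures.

Ag⁺/Ag is the cathode (higher E°); E°cell = +0.808 − (−0.730) = +1.538 V with n = 3.
Rearranging E = E° − (0.0592/n)·log Q gives log Q = 3(+1.538 − (+1.406))/0.0592 = 6.689.
For 3 Ag^+(aq) + Cr(s) → 3 Ag(s) + Cr^3+(aq), the reaction quotient is Q = [Cr^3+(aq)] / [Ag^+(aq)]^3.
Solving for the unknown gives log [Cr^3+(aq)] = 0.261, so [Cr^3+(aq)] ≈ 1.8 M.

1.8 M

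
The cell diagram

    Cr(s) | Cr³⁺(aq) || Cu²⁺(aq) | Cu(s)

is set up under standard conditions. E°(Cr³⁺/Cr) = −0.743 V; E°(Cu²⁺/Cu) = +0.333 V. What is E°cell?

By convention the left-hand electrode in cell notation is the anode (oxidation) and the right-hand electrode is the cathode (reduction).
E°cell = E°(right) − E°(left) = +0.333 − (−0.743) = +1.076 V.

+1.076 V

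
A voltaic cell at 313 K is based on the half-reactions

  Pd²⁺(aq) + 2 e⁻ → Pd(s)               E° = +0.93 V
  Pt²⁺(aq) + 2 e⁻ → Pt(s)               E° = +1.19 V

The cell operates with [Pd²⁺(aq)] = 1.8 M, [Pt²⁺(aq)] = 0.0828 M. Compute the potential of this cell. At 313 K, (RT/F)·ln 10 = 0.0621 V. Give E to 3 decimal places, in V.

+0.218 V

The Pt²⁺/Pt couple has the more positive E°, so it is the cathode; Pd²⁺/Pd is the anode.
E°cell = +1.19 − (+0.93) = +0.26 V, with n = 2 electrons transferred.
The balanced reaction is Pt²⁺(aq) + Pd(s) → Pt(s) + Pd²⁺(aq), so Q = [Pd²⁺(aq)] / [Pt²⁺(aq)] = 21.7 and log Q = 1.337.
Applying E = E° − (RT ln10/nF)·log Q gives +0.26 − (0.0621/2)(1.337) = +0.218 V.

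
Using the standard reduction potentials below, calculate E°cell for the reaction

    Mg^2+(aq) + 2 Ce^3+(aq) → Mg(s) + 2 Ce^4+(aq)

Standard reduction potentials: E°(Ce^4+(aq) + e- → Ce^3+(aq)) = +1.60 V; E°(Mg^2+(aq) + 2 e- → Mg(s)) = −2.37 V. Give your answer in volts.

In the reaction as written, Mg^2+(aq) is reduced (cathode) and Ce^4+(aq) is produced by oxidation at the anode.
E°cell = E°(cathode) − E°(anode) = −2.37 − (+1.60) = −3.97 V.

−3.97 V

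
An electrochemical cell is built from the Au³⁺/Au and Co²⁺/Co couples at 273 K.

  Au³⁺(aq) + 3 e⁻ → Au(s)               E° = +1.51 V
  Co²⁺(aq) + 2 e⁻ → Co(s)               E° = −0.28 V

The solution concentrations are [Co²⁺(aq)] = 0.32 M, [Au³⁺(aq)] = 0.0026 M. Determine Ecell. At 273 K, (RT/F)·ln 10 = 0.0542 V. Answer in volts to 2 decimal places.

+1.76 V

Au³⁺/Au is reduced (cathode, E° = +1.51 V) and Co²⁺/Co is oxidized (anode).
The standard potential is +1.51 − (−0.28) = +1.79 V and the balanced reaction transfers n = 6 electrons.
Balancing gives 2 Au³⁺(aq) + 3 Co(s) → 2 Au(s) + 3 Co²⁺(aq); hence Q = [Co²⁺(aq)]^3 / [Au³⁺(aq)]^2 = 4.85×10^3 (log Q = 3.686).
E = E° − (0.0542/n)·log Q = +1.79 − (0.0542/6)(3.686) = +1.76 V.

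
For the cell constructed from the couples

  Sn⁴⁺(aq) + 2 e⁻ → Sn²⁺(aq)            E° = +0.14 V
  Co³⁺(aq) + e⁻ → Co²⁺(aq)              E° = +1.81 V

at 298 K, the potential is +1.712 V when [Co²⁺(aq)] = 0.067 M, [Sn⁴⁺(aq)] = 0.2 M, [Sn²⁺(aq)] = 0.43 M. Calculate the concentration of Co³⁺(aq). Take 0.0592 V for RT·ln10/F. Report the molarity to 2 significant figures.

0.23 M

With Co³⁺/Co²⁺ at the cathode and Sn⁴⁺/Sn²⁺ at the anode, E°cell = +1.81 − (+0.14) = +1.67 V (n = 2).
Since E = E° − (0.0592/n)·log Q, log Q = n(E° − E)/0.0592 = −1.419.
The balanced reaction is 2 Co³⁺(aq) + Sn²⁺(aq) → 2 Co²⁺(aq) + Sn⁴⁺(aq), so Q = ([Co²⁺(aq)]^2·[Sn⁴⁺(aq)]) / ([Co³⁺(aq)]^2·[Sn²⁺(aq)]).
Solving for the unknown gives log [Co³⁺(aq)] = −0.631, so [Co³⁺(aq)] ≈ 0.23 M.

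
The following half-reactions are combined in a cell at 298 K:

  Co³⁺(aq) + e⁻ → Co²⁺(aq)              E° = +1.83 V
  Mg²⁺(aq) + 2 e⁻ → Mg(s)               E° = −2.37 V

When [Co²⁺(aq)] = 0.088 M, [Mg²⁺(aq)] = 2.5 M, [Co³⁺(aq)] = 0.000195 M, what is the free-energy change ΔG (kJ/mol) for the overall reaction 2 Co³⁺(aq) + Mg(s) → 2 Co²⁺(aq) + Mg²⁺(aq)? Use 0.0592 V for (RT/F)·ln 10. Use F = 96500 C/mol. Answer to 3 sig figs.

−778 kJ/mol

With Co³⁺/Co²⁺ reduced at the cathode, E°cell = +1.83 − (−2.37) = +4.20 V and n = 2.
Q = ([Co²⁺(aq)]^2·[Mg²⁺(aq)]) / [Co³⁺(aq)]^2 = 5.09×10^5, so log Q = 5.707 and E = +4.20 − (0.0592/2)(5.707) = +4.0311 V.
Then ΔG = −nFE = −2 × 96500 × +4.0311 J/mol = −778 kJ/mol.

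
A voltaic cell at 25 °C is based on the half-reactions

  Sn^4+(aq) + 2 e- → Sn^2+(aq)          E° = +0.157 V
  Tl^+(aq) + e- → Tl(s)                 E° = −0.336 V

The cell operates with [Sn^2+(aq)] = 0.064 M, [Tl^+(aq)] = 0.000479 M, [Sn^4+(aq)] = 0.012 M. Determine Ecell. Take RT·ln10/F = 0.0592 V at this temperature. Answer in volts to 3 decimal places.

+0.668 V

The Sn⁴⁺/Sn²⁺ couple has the more positive E°, so it is the cathode; Tl⁺/Tl is the anode.
E°cell = E°cat − E°an = +0.157 − (−0.336) = +0.493 V; n = 2.
For the overall reaction Sn^4+(aq) + 2 Tl(s) → Sn^2+(aq) + 2 Tl^+(aq), Q = ([Sn^2+(aq)]·[Tl^+(aq)]^2) / [Sn^4+(aq)] = 1.22×10^−6, giving log Q = −5.912.
Applying E = E° − (RT ln10/nF)·log Q gives +0.493 − (0.0592/2)(−5.912) = +0.668 V.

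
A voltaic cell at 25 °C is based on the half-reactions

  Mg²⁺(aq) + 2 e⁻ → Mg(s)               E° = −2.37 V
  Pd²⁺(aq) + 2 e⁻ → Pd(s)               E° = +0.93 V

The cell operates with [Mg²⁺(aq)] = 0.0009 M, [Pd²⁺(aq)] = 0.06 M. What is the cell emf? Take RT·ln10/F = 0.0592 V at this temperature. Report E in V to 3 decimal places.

+3.354 V

Since E°(Pd²⁺/Pd) > E°(Mg²⁺/Mg), Pd²⁺/Pd serves as the cathode.
E°cell = +0.93 − (−2.37) = +3.30 V, with n = 2 electrons transferred.
For the overall reaction Pd²⁺(aq) + Mg(s) → Pd(s) + Mg²⁺(aq), Q = [Mg²⁺(aq)] / [Pd²⁺(aq)] = 0.015, giving log Q = −1.824.
E = E° − (0.0592/n)·log Q = +3.30 − (0.0592/2)(−1.824) = +3.354 V.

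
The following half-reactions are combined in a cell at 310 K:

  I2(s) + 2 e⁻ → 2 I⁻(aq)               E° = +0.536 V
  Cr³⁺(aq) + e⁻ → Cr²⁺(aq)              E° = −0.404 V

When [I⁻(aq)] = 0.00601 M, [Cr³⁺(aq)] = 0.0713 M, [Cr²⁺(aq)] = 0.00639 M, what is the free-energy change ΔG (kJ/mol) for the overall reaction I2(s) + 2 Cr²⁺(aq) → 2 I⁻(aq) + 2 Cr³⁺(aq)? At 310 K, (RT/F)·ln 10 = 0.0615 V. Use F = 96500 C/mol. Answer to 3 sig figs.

−195 kJ/mol

With I₂/I⁻ reduced at the cathode, E°cell = +0.536 − (−0.404) = +0.940 V and n = 2.
Q = ([I⁻(aq)]^2·[Cr³⁺(aq)]^2) / [Cr²⁺(aq)]^2 = 0.0045, so log Q = −2.347 and E = +0.940 − (0.0615/2)(−2.347) = +1.0122 V.
ΔG = −nFE = −(2)(96500)(+1.0122) J/mol = −195 kJ/mol.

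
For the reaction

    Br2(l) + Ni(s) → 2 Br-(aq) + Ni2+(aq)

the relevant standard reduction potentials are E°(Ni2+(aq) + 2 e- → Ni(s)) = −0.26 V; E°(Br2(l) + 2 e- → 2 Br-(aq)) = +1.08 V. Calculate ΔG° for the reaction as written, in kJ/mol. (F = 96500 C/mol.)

−259 kJ/mol

In the reaction as written Br2(l) is reduced, so the Br₂/Br⁻ couple is the cathode and Ni²⁺/Ni is the anode.
E°cell = +1.08 − (−0.26) = +1.34 V; balancing electrons gives n = 2.
ΔG° = −nFE°cell = −(2)(96500)(+1.34) J/mol = −259 kJ/mol.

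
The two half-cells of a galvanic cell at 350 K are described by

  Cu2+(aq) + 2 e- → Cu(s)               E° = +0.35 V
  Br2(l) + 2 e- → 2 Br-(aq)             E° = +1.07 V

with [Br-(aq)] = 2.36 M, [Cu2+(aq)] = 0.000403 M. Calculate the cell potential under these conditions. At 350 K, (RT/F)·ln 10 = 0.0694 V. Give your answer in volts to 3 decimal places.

Since E°(Br₂/Br⁻) > E°(Cu²⁺/Cu), Br₂/Br⁻ serves as the cathode.
E°cell = +1.07 − (+0.35) = +0.72 V, with n = 2 electrons transferred.
Balancing gives Br2(l) + Cu(s) → 2 Br-(aq) + Cu2+(aq); hence Q = [Br-(aq)]^2·[Cu2+(aq)] = 0.00224 (log Q = −2.649).
E = E° − (0.0694/n)·log Q = +0.72 − (0.0694/2)(−2.649) = +0.812 V.

+0.812 V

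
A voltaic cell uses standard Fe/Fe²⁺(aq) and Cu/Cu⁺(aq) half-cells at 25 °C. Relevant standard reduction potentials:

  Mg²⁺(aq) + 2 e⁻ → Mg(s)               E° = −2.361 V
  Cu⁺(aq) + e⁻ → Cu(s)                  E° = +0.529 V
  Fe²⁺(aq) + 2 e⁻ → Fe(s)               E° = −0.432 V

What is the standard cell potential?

+0.961 V

Of the two couples in this cell, the one with the more positive reduction potential is reduced at the cathode: here that is Cu⁺/Cu (+0.529 V); Fe²⁺/Fe (−0.432 V) is the anode.
E°cell = E°(cathode) − E°(anode) = +0.529 − (−0.432) = +0.961 V.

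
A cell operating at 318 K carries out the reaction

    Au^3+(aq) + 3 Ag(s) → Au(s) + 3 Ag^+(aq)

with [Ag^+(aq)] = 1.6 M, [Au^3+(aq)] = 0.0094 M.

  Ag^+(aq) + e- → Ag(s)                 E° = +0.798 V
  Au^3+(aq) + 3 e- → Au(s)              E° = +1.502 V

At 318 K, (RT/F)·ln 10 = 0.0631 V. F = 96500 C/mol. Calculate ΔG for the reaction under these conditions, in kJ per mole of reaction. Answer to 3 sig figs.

−188 kJ/mol

E°cell = +1.502 − (+0.798) = +0.704 V; the balanced reaction transfers n = 3 electrons.
Q = [Ag^+(aq)]^3 / [Au^3+(aq)] = 436, so log Q = 2.639 and E = +0.704 − (0.0631/3)(2.639) = +0.6485 V.
ΔG = −nFE = −(3)(96500)(+0.6485) J/mol = −188 kJ/mol.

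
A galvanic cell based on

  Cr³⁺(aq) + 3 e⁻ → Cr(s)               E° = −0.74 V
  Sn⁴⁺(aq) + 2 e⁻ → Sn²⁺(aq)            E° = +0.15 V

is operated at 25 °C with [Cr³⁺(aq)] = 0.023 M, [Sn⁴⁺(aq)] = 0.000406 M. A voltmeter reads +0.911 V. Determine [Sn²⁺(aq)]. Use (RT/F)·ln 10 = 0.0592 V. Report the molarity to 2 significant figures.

0.00098 M

The Sn⁴⁺/Sn²⁺ couple has the larger reduction potential, so it is the cathode: E°cell = +0.15 − (−0.74) = +0.89 V and n = 6.
Since E = E° − (0.0592/n)·log Q, log Q = n(E° − E)/0.0592 = −2.128.
For 3 Sn⁴⁺(aq) + 2 Cr(s) → 3 Sn²⁺(aq) + 2 Cr³⁺(aq), the reaction quotient is Q = ([Sn²⁺(aq)]^3·[Cr³⁺(aq)]^2) / [Sn⁴⁺(aq)]^3.
Substituting the known concentrations and solving, log [Sn²⁺(aq)] = −3.009 and [Sn²⁺(aq)] = 0.00098 M.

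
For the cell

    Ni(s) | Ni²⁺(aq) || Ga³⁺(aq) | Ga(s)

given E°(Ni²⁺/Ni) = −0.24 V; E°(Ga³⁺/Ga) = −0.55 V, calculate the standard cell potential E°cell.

−0.31 V

By convention the left-hand electrode in cell notation is the anode (oxidation) and the right-hand electrode is the cathode (reduction).
E°cell = E°(right) − E°(left) = −0.55 − (−0.24) = −0.31 V.
The negative sign shows that, as written, the cell would require an external voltage to drive the reaction.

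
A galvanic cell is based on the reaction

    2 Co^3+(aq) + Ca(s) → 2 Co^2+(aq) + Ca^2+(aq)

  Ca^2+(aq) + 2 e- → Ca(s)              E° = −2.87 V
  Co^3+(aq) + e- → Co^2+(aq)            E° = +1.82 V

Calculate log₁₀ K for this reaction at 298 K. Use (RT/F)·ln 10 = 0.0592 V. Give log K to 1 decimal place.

log K = 158.4

The Co³⁺/Co²⁺ couple is reduced (cathode); E°cell = +1.82 − (−2.87) = +4.69 V with n = 2.
At equilibrium E = 0, so log K = nE°cell / 0.0592 = (2)(+4.69) / 0.0592 = 158.4.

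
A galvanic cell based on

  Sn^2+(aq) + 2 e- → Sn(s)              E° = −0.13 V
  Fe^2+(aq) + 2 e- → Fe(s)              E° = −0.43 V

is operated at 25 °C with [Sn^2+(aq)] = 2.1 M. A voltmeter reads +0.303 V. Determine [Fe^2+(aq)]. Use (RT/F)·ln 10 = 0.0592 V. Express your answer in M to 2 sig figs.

1.7 M

Sn²⁺/Sn is the cathode (higher E°); E°cell = −0.13 − (−0.43) = +0.30 V with n = 2.
From the Nernst equation, log Q = n(E° − E)/0.0592 = 2·(+0.30 − (+0.303))/0.0592 = −0.101.
Balancing electrons gives Sn^2+(aq) + Fe(s) → Sn(s) + Fe^2+(aq); thus Q = [Fe^2+(aq)] / [Sn^2+(aq)].
Substituting the known concentrations and solving, log [Fe^2+(aq)] = 0.221 and [Fe^2+(aq)] = 1.7 M.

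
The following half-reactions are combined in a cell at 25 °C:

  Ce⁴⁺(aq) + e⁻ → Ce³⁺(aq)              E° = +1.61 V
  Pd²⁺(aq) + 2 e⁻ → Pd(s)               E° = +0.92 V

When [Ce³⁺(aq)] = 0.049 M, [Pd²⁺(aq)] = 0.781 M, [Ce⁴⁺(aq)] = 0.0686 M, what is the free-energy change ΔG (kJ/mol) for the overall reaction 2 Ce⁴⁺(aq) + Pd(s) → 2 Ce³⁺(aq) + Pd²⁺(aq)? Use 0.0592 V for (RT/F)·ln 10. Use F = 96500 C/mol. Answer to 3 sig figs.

−135 kJ/mol

The standard cell potential is +1.61 − (+0.92) = +0.69 V, with n = 2 electrons in the balanced equation.
Here Q = ([Ce³⁺(aq)]^2·[Pd²⁺(aq)]) / [Ce⁴⁺(aq)]^2 = 0.398 (log Q = −0.400), giving E = +0.69 − (0.0592/2)·(−0.400) = +0.7018 V.
Finally ΔG = −nFE = −(2)(96500 C/mol)(+0.7018 V) = −135 kJ/mol.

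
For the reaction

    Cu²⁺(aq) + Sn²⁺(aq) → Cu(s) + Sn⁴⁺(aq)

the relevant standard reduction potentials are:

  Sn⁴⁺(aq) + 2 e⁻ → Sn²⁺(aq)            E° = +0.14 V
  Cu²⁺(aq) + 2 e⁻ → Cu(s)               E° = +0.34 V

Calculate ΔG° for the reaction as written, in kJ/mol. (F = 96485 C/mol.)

−38.6 kJ/mol

In the reaction as written Cu²⁺(aq) is reduced, so the Cu²⁺/Cu couple is the cathode and Sn⁴⁺/Sn²⁺ is the anode.
E°cell = +0.34 − (+0.14) = +0.20 V; balancing electrons gives n = 2.
ΔG° = −nFE°cell = −(2)(96485)(+0.20) J/mol = −38.6 kJ/mol.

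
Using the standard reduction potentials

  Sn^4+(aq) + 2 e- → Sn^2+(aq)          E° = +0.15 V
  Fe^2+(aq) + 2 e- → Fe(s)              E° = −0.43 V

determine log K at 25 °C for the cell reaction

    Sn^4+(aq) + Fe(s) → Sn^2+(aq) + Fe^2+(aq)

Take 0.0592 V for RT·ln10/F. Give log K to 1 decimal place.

log K = 19.6

The Sn⁴⁺/Sn²⁺ couple is reduced (cathode); E°cell = +0.15 − (−0.43) = +0.58 V with n = 2.
At equilibrium E = 0, so log K = nE°cell / 0.0592 = (2)(+0.58) / 0.0592 = 19.6.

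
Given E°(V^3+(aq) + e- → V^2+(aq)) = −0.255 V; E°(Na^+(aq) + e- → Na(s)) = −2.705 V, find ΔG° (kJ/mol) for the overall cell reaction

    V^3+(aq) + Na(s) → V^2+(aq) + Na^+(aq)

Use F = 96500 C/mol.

In the reaction as written V^3+(aq) is reduced, so the V³⁺/V²⁺ couple is the cathode and Na⁺/Na is the anode.
E°cell = −0.255 − (−2.705) = +2.450 V; balancing electrons gives n = 1.
ΔG° = −nFE°cell = −(1)(96500)(+2.450) J/mol = −236 kJ/mol.

−236 kJ/mol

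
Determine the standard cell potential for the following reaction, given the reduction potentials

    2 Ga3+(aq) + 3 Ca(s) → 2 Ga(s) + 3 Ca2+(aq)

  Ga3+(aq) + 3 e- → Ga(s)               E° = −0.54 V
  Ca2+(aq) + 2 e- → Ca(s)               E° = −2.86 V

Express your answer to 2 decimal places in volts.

In the reaction as written, Ga3+(aq) is reduced (cathode) and Ca2+(aq) is produced by oxidation at the anode.
E°cell = E°(cathode) − E°(anode) = −0.54 − (−2.86) = +2.32 V.

+2.32 V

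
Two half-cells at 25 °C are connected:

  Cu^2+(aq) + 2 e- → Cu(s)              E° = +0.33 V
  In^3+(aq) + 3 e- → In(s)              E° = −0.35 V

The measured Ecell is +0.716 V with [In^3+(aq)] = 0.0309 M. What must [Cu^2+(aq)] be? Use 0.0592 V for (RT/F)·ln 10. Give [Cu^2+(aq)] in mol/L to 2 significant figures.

With Cu²⁺/Cu at the cathode and In³⁺/In at the anode, E°cell = +0.33 − (−0.35) = +0.68 V (n = 6).
Rearranging E = E° − (0.0592/n)·log Q gives log Q = 6(+0.68 − (+0.716))/0.0592 = −3.649.
For 3 Cu^2+(aq) + 2 In(s) → 3 Cu(s) + 2 In^3+(aq), the reaction quotient is Q = [In^3+(aq)]^2 / [Cu^2+(aq)]^3.
Isolating [Cu^2+(aq)] in Q = 10^{−3.649} yields log [Cu^2+(aq)] = 0.210, i.e. 1.6 M.

1.6 M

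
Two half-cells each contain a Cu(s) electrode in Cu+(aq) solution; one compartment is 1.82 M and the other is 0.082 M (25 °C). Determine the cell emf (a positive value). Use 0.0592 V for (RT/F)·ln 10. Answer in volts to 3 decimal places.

0.080 V

For a concentration cell E°cell = 0, since both electrodes use the same couple.
The compartment with the higher Cu+(aq) concentration (1.82 M) acts as the cathode; ions are reduced there and produced at the dilute (0.082 M) anode.
With n = 1, Ecell = −(0.0592/1)·log([dilute]/[conc]) = −(0.0592/1)·log(0.082/1.82) = +0.080 V.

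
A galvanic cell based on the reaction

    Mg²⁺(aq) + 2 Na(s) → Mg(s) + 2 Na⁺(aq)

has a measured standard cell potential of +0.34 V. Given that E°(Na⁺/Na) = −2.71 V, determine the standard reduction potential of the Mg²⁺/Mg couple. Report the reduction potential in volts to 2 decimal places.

In the reaction as written the Mg²⁺/Mg couple is reduced (cathode) and Na⁺/Na is oxidized (anode), so E°cell = E°(Mg²⁺/Mg) − E°(Na⁺/Na).
E°(Mg²⁺/Mg) = E°cell + E°(anode) = +0.34 + (−2.71) = −2.37 V.

−2.37 V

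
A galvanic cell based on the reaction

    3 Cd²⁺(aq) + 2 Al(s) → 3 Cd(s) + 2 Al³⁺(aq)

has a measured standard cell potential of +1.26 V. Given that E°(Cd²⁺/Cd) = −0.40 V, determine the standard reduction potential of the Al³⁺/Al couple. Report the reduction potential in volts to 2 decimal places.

−1.66 V

In the reaction as written the Cd²⁺/Cd couple is reduced (cathode) and Al³⁺/Al is oxidized (anode), so E°cell = E°(Cd²⁺/Cd) − E°(Al³⁺/Al).
E°(Al³⁺/Al) = E°(cathode) − E°cell = −0.40 − (+1.26) = −1.66 V.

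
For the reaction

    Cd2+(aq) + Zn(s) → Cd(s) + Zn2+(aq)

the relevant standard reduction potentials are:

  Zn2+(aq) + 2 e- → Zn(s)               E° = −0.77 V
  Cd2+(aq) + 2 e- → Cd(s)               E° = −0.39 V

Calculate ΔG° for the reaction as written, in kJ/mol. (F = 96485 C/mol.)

In the reaction as written Cd2+(aq) is reduced, so the Cd²⁺/Cd couple is the cathode and Zn²⁺/Zn is the anode.
E°cell = −0.39 − (−0.77) = +0.38 V; balancing electrons gives n = 2.
ΔG° = −nFE°cell = −(2)(96485)(+0.38) J/mol = −73.3 kJ/mol.

−73.3 kJ/mol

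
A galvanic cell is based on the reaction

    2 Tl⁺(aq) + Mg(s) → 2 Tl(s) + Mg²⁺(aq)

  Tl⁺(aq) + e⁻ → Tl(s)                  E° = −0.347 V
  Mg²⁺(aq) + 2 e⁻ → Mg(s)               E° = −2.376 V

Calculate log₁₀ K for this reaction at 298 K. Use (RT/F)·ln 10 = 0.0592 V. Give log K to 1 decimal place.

The Tl⁺/Tl couple is reduced (cathode); E°cell = −0.347 − (−2.376) = +2.029 V with n = 2.
At equilibrium E = 0, so log K = nE°cell / 0.0592 = (2)(+2.029) / 0.0592 = 68.5.

log K = 68.5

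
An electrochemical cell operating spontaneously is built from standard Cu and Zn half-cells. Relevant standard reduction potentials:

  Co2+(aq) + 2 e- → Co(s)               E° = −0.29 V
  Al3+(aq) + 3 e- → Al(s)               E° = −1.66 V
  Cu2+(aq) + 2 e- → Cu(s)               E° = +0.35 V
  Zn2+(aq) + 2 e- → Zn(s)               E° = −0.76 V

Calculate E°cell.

+1.11 V

Of the two couples in this cell, the one with the more positive reduction potential is reduced at the cathode: here that is Cu²⁺/Cu (+0.35 V); Zn²⁺/Zn (−0.76 V) is the anode.
E°cell = E°(cathode) − E°(anode) = +0.35 − (−0.76) = +1.11 V.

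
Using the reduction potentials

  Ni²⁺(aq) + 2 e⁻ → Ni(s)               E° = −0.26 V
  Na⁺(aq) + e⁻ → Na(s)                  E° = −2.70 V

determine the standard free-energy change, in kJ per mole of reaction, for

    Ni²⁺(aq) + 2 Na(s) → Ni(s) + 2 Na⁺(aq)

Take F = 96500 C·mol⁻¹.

In the reaction as written Ni²⁺(aq) is reduced, so the Ni²⁺/Ni couple is the cathode and Na⁺/Na is the anode.
E°cell = −0.26 − (−2.70) = +2.44 V; balancing electrons gives n = 2.
ΔG° = −nFE°cell = −(2)(96500)(+2.44) J/mol = −471 kJ/mol.

−471 kJ/mol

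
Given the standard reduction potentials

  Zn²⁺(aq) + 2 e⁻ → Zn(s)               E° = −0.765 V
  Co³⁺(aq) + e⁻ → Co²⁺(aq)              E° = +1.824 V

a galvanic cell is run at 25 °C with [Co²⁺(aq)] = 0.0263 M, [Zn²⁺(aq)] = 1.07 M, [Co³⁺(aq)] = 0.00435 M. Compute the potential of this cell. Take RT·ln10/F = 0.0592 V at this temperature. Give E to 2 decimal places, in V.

Since E°(Co³⁺/Co²⁺) > E°(Zn²⁺/Zn), Co³⁺/Co²⁺ serves as the cathode.
E°cell = +1.824 − (−0.765) = +2.589 V, with n = 2 electrons transferred.
For the overall reaction 2 Co³⁺(aq) + Zn(s) → 2 Co²⁺(aq) + Zn²⁺(aq), Q = ([Co²⁺(aq)]^2·[Zn²⁺(aq)]) / [Co³⁺(aq)]^2 = 39.1, giving log Q = 1.592.
Applying E = E° − (RT ln10/nF)·log Q gives +2.589 − (0.0592/2)(1.592) = +2.54 V.

+2.54 V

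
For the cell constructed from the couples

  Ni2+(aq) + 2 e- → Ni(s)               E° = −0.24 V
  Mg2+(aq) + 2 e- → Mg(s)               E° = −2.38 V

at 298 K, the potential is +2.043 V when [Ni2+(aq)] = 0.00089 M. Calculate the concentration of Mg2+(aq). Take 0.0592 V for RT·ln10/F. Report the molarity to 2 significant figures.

The Ni²⁺/Ni couple has the larger reduction potential, so it is the cathode: E°cell = −0.24 − (−2.38) = +2.14 V and n = 2.
Since E = E° − (0.0592/n)·log Q, log Q = n(E° − E)/0.0592 = 3.277.
The balanced reaction is Ni2+(aq) + Mg(s) → Ni(s) + Mg2+(aq), so Q = [Mg2+(aq)] / [Ni2+(aq)].
Isolating [Mg2+(aq)] in Q = 10^{3.277} yields log [Mg2+(aq)] = 0.226, i.e. 1.7 M.

1.7 M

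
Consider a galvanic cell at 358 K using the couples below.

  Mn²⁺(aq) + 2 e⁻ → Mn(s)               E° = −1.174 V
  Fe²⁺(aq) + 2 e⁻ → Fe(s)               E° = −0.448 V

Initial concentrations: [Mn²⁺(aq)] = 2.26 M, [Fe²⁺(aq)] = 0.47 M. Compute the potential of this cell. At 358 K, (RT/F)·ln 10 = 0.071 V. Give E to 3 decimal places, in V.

+0.702 V

The Fe²⁺/Fe couple has the more positive E°, so it is the cathode; Mn²⁺/Mn is the anode.
The standard potential is −0.448 − (−1.174) = +0.726 V and the balanced reaction transfers n = 2 electrons.
The balanced reaction is Fe²⁺(aq) + Mn(s) → Fe(s) + Mn²⁺(aq), so Q = [Mn²⁺(aq)] / [Fe²⁺(aq)] = 4.81 and log Q = 0.682.
Applying E = E° − (RT ln10/nF)·log Q gives +0.726 − (0.071/2)(0.682) = +0.702 V.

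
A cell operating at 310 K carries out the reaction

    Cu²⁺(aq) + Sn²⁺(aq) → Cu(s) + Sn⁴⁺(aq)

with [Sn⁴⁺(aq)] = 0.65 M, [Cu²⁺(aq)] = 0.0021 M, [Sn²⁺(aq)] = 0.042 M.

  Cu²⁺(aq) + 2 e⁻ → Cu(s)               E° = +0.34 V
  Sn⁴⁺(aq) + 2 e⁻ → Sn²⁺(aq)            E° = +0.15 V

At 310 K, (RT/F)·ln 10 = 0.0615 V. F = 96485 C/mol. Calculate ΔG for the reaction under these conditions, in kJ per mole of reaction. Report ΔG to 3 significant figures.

−13.7 kJ/mol

The standard cell potential is +0.34 − (+0.15) = +0.19 V, with n = 2 electrons in the balanced equation.
Q = [Sn⁴⁺(aq)] / ([Cu²⁺(aq)]·[Sn²⁺(aq)]) = 7.37×10^3, so log Q = 3.867 and E = +0.19 − (0.0615/2)(3.867) = +0.0711 V.
ΔG = −nFE = −(2)(96485)(+0.0711) J/mol = −13.7 kJ/mol.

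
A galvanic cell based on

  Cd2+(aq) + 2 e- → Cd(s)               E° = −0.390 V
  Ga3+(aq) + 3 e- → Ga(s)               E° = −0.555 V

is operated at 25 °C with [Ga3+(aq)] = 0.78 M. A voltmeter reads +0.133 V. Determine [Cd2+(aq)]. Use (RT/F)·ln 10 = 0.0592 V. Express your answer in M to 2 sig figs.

Cd²⁺/Cd is the cathode (higher E°); E°cell = −0.390 − (−0.555) = +0.165 V with n = 6.
Rearranging E = E° − (0.0592/n)·log Q gives log Q = 6(+0.165 − (+0.133))/0.0592 = 3.243.
For 3 Cd2+(aq) + 2 Ga(s) → 3 Cd(s) + 2 Ga3+(aq), the reaction quotient is Q = [Ga3+(aq)]^2 / [Cd2+(aq)]^3.
Isolating [Cd2+(aq)] in Q = 10^{3.243} yields log [Cd2+(aq)] = −1.153, i.e. 0.070 M.

0.070 M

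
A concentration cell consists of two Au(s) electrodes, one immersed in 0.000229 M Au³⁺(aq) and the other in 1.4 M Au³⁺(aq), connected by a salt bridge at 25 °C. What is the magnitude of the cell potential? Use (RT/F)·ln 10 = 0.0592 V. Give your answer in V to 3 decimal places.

For a concentration cell E°cell = 0, since both electrodes use the same couple.
The compartment with the higher Au³⁺(aq) concentration (1.4 M) acts as the cathode; ions are reduced there and produced at the dilute (0.000229 M) anode.
With n = 3, Ecell = −(0.0592/3)·log([dilute]/[conc]) = −(0.0592/3)·log(0.000229/1.4) = +0.075 V.

0.075 V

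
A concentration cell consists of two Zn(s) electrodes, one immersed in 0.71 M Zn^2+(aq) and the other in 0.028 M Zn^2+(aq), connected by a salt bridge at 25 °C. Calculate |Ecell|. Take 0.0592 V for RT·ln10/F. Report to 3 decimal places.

For a concentration cell E°cell = 0, since both electrodes use the same couple.
The compartment with the higher Zn^2+(aq) concentration (0.71 M) acts as the cathode; ions are reduced there and produced at the dilute (0.028 M) anode.
With n = 2, Ecell = −(0.0592/2)·log([dilute]/[conc]) = −(0.0592/2)·log(0.028/0.71) = +0.042 V.

0.042 V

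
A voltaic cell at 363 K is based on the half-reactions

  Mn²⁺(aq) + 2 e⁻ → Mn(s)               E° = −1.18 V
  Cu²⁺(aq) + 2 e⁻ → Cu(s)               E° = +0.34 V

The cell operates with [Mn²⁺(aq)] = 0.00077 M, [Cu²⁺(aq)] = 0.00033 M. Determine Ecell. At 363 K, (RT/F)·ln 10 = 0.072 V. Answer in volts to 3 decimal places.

+1.507 V

Cu²⁺/Cu is reduced (cathode, E° = +0.34 V) and Mn²⁺/Mn is oxidized (anode).
The standard potential is +0.34 − (−1.18) = +1.52 V and the balanced reaction transfers n = 2 electrons.
Balancing gives Cu²⁺(aq) + Mn(s) → Cu(s) + Mn²⁺(aq); hence Q = [Mn²⁺(aq)] / [Cu²⁺(aq)] = 2.33 (log Q = 0.368).
Applying E = E° − (RT ln10/nF)·log Q gives +1.52 − (0.072/2)(0.368) = +1.507 V.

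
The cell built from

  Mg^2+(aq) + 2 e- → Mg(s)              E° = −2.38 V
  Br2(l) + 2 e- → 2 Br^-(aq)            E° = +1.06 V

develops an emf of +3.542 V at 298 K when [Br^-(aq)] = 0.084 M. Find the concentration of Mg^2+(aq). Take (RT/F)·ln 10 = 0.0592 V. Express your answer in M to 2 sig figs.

0.051 M

With Br₂/Br⁻ at the cathode and Mg²⁺/Mg at the anode, E°cell = +1.06 − (−2.38) = +3.44 V (n = 2).
Rearranging E = E° − (0.0592/n)·log Q gives log Q = 2(+3.44 − (+3.542))/0.0592 = −3.446.
Balancing electrons gives Br2(l) + Mg(s) → 2 Br^-(aq) + Mg^2+(aq); thus Q = [Br^-(aq)]^2·[Mg^2+(aq)].
Substituting the known concentrations and solving, log [Mg^2+(aq)] = −1.295 and [Mg^2+(aq)] = 0.051 M.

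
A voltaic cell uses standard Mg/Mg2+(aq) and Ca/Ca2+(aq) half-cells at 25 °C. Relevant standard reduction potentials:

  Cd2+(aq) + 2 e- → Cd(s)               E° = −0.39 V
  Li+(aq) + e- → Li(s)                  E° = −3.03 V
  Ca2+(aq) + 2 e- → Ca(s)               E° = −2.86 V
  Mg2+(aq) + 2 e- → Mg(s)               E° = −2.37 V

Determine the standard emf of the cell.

+0.49 V

The Mg²⁺/Mg couple has the higher E°, so Mg ion is reduced (cathode) and Ca is oxidized (anode).
E°cell = E°(cathode) − E°(anode) = −2.37 − (−2.86) = +0.49 V.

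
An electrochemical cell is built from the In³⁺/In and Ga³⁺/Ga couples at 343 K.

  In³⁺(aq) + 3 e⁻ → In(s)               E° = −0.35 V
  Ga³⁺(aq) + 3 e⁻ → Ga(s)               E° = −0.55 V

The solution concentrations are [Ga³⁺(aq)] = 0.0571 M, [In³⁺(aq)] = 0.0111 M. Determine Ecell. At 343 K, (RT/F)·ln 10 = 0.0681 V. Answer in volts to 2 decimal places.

+0.18 V

Since E°(In³⁺/In) > E°(Ga³⁺/Ga), In³⁺/In serves as the cathode.
E°cell = −0.35 − (−0.55) = +0.20 V, with n = 3 electrons transferred.
Balancing gives In³⁺(aq) + Ga(s) → In(s) + Ga³⁺(aq); hence Q = [Ga³⁺(aq)] / [In³⁺(aq)] = 5.14 (log Q = 0.711).
By the Nernst equation, E = +0.20 − (0.0681/3)·(0.711) = +0.18 V.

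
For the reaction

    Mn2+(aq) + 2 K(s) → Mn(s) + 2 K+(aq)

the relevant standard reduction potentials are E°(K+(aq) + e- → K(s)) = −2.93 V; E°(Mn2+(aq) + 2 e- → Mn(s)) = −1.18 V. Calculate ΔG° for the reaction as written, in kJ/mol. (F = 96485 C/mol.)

In the reaction as written Mn2+(aq) is reduced, so the Mn²⁺/Mn couple is the cathode and K⁺/K is the anode.
E°cell = −1.18 − (−2.93) = +1.75 V; balancing electrons gives n = 2.
ΔG° = −nFE°cell = −(2)(96485)(+1.75) J/mol = −338 kJ/mol.

−338 kJ/mol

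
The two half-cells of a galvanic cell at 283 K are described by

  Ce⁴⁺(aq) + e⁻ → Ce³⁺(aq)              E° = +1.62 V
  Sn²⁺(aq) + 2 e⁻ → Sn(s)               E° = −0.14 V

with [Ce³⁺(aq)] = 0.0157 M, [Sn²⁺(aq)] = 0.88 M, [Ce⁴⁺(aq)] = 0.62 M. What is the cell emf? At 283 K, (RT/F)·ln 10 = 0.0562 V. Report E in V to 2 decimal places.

+1.85 V

The Ce⁴⁺/Ce³⁺ couple has the more positive E°, so it is the cathode; Sn²⁺/Sn is the anode.
The standard potential is +1.62 − (−0.14) = +1.76 V and the balanced reaction transfers n = 2 electrons.
The balanced reaction is 2 Ce⁴⁺(aq) + Sn(s) → 2 Ce³⁺(aq) + Sn²⁺(aq), so Q = ([Ce³⁺(aq)]^2·[Sn²⁺(aq)]) / [Ce⁴⁺(aq)]^2 = 0.000564 and log Q = −3.249.
By the Nernst equation, E = +1.76 − (0.0562/2)·(−3.249) = +1.85 V.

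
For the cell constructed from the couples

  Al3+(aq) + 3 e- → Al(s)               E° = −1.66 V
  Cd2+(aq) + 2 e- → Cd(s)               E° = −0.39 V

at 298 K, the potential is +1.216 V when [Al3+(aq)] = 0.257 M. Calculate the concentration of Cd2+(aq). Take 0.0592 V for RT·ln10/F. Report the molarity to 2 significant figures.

The Cd²⁺/Cd couple has the larger reduction potential, so it is the cathode: E°cell = −0.39 − (−1.66) = +1.27 V and n = 6.
Rearranging E = E° − (0.0592/n)·log Q gives log Q = 6(+1.27 − (+1.216))/0.0592 = 5.473.
Balancing electrons gives 3 Cd2+(aq) + 2 Al(s) → 3 Cd(s) + 2 Al3+(aq); thus Q = [Al3+(aq)]^2 / [Cd2+(aq)]^3.
Solving for the unknown gives log [Cd2+(aq)] = −2.218, so [Cd2+(aq)] ≈ 0.0061 M.

0.0061 M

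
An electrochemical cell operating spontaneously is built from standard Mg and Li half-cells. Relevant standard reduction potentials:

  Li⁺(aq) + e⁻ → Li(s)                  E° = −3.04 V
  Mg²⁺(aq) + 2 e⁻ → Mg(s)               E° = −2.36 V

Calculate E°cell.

+0.68 V

The Mg²⁺/Mg couple has the higher E°, so Mg ion is reduced (cathode) and Li is oxidized (anode).
E°cell = E°(cathode) − E°(anode) = −2.36 − (−3.04) = +0.68 V.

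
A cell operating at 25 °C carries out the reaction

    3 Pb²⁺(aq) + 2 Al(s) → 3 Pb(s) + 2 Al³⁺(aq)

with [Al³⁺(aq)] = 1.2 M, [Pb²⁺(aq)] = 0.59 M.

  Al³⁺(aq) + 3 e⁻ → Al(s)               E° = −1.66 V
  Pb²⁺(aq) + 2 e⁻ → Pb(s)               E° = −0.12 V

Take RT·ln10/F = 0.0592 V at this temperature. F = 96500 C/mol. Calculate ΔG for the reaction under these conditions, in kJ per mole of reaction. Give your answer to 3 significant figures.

−887 kJ/mol

With Pb²⁺/Pb reduced at the cathode, E°cell = −0.12 − (−1.66) = +1.54 V and n = 6.
Q = [Al³⁺(aq)]^2 / [Pb²⁺(aq)]^3 = 7.01, so log Q = 0.846 and E = +1.54 − (0.0592/6)(0.846) = +1.5317 V.
Finally ΔG = −nFE = −(6)(96500 C/mol)(+1.5317 V) = −887 kJ/mol.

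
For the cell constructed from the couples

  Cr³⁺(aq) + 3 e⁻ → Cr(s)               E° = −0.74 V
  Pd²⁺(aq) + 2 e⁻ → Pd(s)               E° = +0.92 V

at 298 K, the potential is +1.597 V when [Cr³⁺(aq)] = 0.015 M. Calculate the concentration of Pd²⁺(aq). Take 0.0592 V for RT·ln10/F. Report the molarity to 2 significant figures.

With Pd²⁺/Pd at the cathode and Cr³⁺/Cr at the anode, E°cell = +0.92 − (−0.74) = +1.66 V (n = 6).
Rearranging E = E° − (0.0592/n)·log Q gives log Q = 6(+1.66 − (+1.597))/0.0592 = 6.385.
Balancing electrons gives 3 Pd²⁺(aq) + 2 Cr(s) → 3 Pd(s) + 2 Cr³⁺(aq); thus Q = [Cr³⁺(aq)]^2 / [Pd²⁺(aq)]^3.
Solving for the unknown gives log [Pd²⁺(aq)] = −3.344, so [Pd²⁺(aq)] ≈ 0.00045 M.

0.00045 M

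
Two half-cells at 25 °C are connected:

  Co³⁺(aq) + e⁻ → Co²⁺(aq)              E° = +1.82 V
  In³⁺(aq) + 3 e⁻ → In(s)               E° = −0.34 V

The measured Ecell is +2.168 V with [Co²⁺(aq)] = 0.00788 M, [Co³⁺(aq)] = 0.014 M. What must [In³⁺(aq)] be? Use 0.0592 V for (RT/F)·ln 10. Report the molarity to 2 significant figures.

The Co³⁺/Co²⁺ couple has the larger reduction potential, so it is the cathode: E°cell = +1.82 − (−0.34) = +2.16 V and n = 3.
From the Nernst equation, log Q = n(E° − E)/0.0592 = 3·(+2.16 − (+2.168))/0.0592 = −0.405.
The balanced reaction is 3 Co³⁺(aq) + In(s) → 3 Co²⁺(aq) + In³⁺(aq), so Q = ([Co²⁺(aq)]^3·[In³⁺(aq)]) / [Co³⁺(aq)]^3.
Substituting the known concentrations and solving, log [In³⁺(aq)] = 0.344 and [In³⁺(aq)] = 2.2 M.

2.2 M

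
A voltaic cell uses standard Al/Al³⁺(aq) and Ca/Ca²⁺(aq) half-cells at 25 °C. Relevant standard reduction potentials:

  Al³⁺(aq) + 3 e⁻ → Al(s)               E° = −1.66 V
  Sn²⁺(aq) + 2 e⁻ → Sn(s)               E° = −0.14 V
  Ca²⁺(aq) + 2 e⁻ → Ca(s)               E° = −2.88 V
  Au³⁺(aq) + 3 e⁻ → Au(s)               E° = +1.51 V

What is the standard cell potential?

+1.22 V

Of the two couples in this cell, the one with the more positive reduction potential is reduced at the cathode: here that is Al³⁺/Al (−1.66 V); Ca²⁺/Ca (−2.88 V) is the anode.
E°cell = E°(cathode) − E°(anode) = −1.66 − (−2.88) = +1.22 V.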